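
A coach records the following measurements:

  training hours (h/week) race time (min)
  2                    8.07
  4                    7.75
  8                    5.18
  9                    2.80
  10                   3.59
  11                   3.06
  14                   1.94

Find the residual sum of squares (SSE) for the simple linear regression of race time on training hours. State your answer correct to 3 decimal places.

2.979

n = 7, Σx = 58, Σy = 32.39, Σxy = 210.5, Σx² = 582, Σy² = 185.8751
Sxx = Σx² − (Σx)²/n = 582 − 480.571429 = 101.428571
Sxy = Σxy − (Σx)(Σy)/n = 210.5 − 268.374286 = -57.874286
Syy = Σy² − (Σy)²/n = 185.8751 − 149.873157 = 36.001943
b = Sxy/Sxx = -57.874286/101.428571 = -0.570592
SSE = Syy − b·Sxy = 36.001943 − (-0.570592)·(-57.874286) = 2.979365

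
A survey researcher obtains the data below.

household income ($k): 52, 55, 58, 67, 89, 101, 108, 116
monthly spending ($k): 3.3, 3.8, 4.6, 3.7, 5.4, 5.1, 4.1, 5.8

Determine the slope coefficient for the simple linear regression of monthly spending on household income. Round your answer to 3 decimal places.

n = 8, Σx = 646, Σy = 35.8, Σxy = 3006.6, Σx² = 56824
Sxx = Σx² − (Σx)²/n = 56824 − 52164.5 = 4659.5
Sxy = Σxy − (Σx)(Σy)/n = 3006.6 − 2890.85 = 115.75
b = Sxy/Sxx = 115.75/4659.5 = 0.024842

0.025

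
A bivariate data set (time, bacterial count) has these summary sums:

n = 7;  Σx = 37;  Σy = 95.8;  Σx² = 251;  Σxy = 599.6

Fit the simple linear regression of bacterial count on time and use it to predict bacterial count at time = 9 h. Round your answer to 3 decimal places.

19.933

Sxx = Σx² − (Σx)²/n = 251 − 195.571429 = 55.428571
Sxy = Σxy − (Σx)(Σy)/n = 599.6 − 506.371429 = 93.228571
b = Sxy/Sxx = 93.228571/55.428571 = 1.681959
a = ȳ − b·x̄ = 13.685714 − 1.681959·5.285714 = 4.795361
ŷ(9) = a + b·9 = 4.795361 + 1.681959·9 = 19.932990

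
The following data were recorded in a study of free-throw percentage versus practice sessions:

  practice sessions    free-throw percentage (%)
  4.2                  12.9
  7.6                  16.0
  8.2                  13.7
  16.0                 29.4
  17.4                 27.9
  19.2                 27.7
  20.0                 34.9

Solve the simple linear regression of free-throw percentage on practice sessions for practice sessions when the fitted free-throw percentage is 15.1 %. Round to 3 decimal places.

n = 7, Σx = 92.6, Σy = 162.5, Σxy = 2473.82, Σx² = 1470.04
Sxx = Σx² − (Σx)²/n = 1470.04 − 1224.965714 = 245.074286
Sxy = Σxy − (Σx)(Σy)/n = 2473.82 − 2149.642857 = 324.177143
b = Sxy/Sxx = 324.177143/245.074286 = 1.322771
a = ȳ − b·x̄ = 23.214286 − 1.322771·13.228571 = 5.715916
Set a + b·x = 15.1: x = (15.1 − 5.715916) / 1.322771 = 7.094262

7.094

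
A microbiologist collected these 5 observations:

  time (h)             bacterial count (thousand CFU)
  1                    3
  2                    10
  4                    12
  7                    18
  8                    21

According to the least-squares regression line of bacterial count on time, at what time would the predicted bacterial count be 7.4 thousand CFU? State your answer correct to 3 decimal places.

n = 5, Σx = 22, Σy = 64, Σxy = 365, Σx² = 134
Sxx = Σx² − (Σx)²/n = 134 − 96.8 = 37.2
Sxy = Σxy − (Σx)(Σy)/n = 365 − 281.6 = 83.4
b = Sxy/Sxx = 83.4/37.2 = 2.241935
a = ȳ − b·x̄ = 12.8 − 2.241935·4.4 = 2.935484
Set a + b·x = 7.4: x = (7.4 − 2.935484) / 2.241935 = 1.991367

1.991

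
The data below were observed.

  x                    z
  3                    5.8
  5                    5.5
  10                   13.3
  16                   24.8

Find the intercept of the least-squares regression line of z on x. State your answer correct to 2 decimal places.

-0.68

n = 4, Σx = 34, Σy = 49.4, Σxy = 574.7, Σx² = 390
Sxx = Σx² − (Σx)²/n = 390 − 289 = 101
Sxy = Σxy − (Σx)(Σy)/n = 574.7 − 419.9 = 154.8
b = Sxy/Sxx = 154.8/101 = 1.532673
a = ȳ − b·x̄ = 12.35 − 1.532673·8.5 = -0.677723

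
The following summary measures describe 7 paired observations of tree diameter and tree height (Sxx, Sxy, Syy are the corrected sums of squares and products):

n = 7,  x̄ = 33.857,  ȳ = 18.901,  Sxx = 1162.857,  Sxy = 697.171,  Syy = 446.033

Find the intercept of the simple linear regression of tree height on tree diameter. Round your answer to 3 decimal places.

-1.397

b = Sxy/Sxx = 697.171/1162.857 = 0.599533
a = ȳ − b·x̄ = 18.901 − 0.599533·33.857 = -1.397385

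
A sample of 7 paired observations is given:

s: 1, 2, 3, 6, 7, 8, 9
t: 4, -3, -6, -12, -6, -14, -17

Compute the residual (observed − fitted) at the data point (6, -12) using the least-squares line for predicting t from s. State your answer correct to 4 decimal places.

-2.5194

n = 7, Σx = 36, Σy = -54, Σxy = -399, Σx² = 244
Sxx = Σx² − (Σx)²/n = 244 − 185.142857 = 58.857143
Sxy = Σxy − (Σx)(Σy)/n = -399 − (-277.714286) = -121.285714
b = Sxy/Sxx = -121.285714/58.857143 = -2.060680
a = ȳ − b·x̄ = -7.714286 − (-2.060680)·5.142857 = 2.883495
ŷ(6) = 2.883495 + (-2.060680)·6 = -9.480583
residual = y − ŷ = -12 − (-9.480583) = -2.519417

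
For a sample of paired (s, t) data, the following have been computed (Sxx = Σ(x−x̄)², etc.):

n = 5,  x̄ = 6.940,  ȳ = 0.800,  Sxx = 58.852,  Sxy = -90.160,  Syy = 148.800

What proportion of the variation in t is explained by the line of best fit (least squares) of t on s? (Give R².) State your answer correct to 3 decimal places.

0.928

R² = Sxy²/(Sxx·Syy) = (-90.16)²/(58.852·148.8) = 0.928247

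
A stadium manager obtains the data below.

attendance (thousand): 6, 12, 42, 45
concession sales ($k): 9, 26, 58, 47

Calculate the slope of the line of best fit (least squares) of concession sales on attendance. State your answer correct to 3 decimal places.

n = 4, Σx = 105, Σy = 140, Σxy = 4917, Σx² = 3969
Sxx = Σx² − (Σx)²/n = 3969 − 2756.25 = 1212.75
Sxy = Σxy − (Σx)(Σy)/n = 4917 − 3675 = 1242
b = Sxy/Sxx = 1242/1212.75 = 1.024119

1.024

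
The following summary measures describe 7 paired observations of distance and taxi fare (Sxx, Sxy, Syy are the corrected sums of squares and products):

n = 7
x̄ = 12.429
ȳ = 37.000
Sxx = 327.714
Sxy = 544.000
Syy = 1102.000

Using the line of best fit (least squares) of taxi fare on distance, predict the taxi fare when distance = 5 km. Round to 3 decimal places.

24.668

b = Sxy/Sxx = 544/327.714 = 1.659984
a = ȳ − b·x̄ = 37 − 1.659984·12.429 = 16.368059
ŷ(5) = a + b·5 = 16.368059 + 1.659984·5 = 24.667979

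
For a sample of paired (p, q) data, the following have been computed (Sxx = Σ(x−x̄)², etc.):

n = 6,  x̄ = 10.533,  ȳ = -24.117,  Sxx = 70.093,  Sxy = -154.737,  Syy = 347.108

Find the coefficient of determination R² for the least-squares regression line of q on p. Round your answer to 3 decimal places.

0.984

R² = Sxy²/(Sxx·Syy) = (-154.737)²/(70.093·347.108) = 0.984122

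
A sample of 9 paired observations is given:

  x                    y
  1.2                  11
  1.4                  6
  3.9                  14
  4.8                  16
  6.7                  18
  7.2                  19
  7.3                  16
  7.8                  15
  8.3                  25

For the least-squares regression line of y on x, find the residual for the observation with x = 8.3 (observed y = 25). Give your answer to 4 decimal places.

n = 9, Σx = 48.6, Σy = 140, Σxy = 851.7, Σx² = 321.4
Sxx = Σx² − (Σx)²/n = 321.4 − 262.44 = 58.96
Sxy = Σxy − (Σx)(Σy)/n = 851.7 − 756 = 95.7
b = Sxy/Sxx = 95.7/58.96 = 1.623134
a = ȳ − b·x̄ = 15.555556 − 1.623134·5.4 = 6.790630
ŷ(8.3) = 6.790630 + 1.623134·8.3 = 20.262645
residual = y − ŷ = 25 − 20.262645 = 4.737355

4.7374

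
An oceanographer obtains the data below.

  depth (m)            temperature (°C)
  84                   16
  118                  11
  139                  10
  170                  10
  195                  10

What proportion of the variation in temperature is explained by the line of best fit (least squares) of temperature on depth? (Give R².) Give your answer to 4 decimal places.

n = 5, Σx = 706, Σy = 57, Σxy = 7682, Σx² = 107226, Σy² = 677
Sxx = Σx² − (Σx)²/n = 107226 − 99687.2 = 7538.8
Sxy = Σxy − (Σx)(Σy)/n = 7682 − 8048.4 = -366.4
Syy = Σy² − (Σy)²/n = 677 − 649.8 = 27.2
R² = Sxy²/(Sxx·Syy) = (-366.4)²/(7538.8·27.2) = 0.654696

0.6547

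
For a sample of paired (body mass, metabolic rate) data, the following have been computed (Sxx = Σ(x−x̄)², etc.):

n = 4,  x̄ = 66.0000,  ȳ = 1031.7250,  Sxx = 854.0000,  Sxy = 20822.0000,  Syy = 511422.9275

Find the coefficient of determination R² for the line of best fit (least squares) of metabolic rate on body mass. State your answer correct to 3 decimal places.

0.993

R² = Sxy²/(Sxx·Syy) = (20822)²/(854·511422.9275) = 0.992674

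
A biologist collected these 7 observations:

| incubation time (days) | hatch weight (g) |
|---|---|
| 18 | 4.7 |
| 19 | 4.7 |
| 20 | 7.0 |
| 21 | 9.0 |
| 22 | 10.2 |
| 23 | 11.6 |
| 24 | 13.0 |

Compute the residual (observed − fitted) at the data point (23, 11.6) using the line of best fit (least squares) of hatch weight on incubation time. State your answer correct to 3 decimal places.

n = 7, Σx = 147, Σy = 60.2, Σxy = 1306.1, Σx² = 3115
Sxx = Σx² − (Σx)²/n = 3115 − 3087 = 28
Sxy = Σxy − (Σx)(Σy)/n = 1306.1 − 1264.2 = 41.9
b = Sxy/Sxx = 41.9/28 = 1.496429
a = ȳ − b·x̄ = 8.6 − 1.496429·21 = -22.825
ŷ(23) = -22.825 + 1.496429·23 = 11.592857
residual = y − ŷ = 11.6 − 11.592857 = 0.007143

0.007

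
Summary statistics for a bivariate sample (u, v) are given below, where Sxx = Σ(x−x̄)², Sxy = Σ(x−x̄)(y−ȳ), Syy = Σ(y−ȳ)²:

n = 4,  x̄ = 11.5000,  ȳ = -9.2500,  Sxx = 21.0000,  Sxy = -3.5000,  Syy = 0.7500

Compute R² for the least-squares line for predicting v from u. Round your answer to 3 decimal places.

R² = Sxy²/(Sxx·Syy) = (-3.5)²/(21·0.75) = 0.777778

0.778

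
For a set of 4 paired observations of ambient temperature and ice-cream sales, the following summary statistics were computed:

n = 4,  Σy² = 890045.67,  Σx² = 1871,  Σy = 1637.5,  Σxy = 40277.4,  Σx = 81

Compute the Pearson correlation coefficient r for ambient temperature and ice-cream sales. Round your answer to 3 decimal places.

1.000

Sxx = Σx² − (Σx)²/n = 1871 − 1640.25 = 230.75
Sxy = Σxy − (Σx)(Σy)/n = 40277.4 − 33159.375 = 7118.025
Syy = Σy² − (Σy)²/n = 890045.67 − 670351.5625 = 219694.1075
r = Sxy/√(Sxx·Syy) = 7118.025/√(50694415.305625) = 7118.025/7120.001075 = 0.999722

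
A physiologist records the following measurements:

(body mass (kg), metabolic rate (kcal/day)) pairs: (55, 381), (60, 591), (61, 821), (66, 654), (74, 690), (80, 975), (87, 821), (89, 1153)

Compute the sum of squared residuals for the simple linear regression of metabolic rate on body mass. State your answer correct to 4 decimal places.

n = 8, Σx = 572, Σy = 6086, Σxy = 452764, Σx² = 42068, Σy² = 5026374
Sxx = Σx² − (Σx)²/n = 42068 − 40898 = 1170
Sxy = Σxy − (Σx)(Σy)/n = 452764 − 435149 = 17615
Syy = Σy² − (Σy)²/n = 5026374 − 4629924.5 = 396449.5
b = Sxy/Sxx = 17615/1170 = 15.055556
SSE = Syy − b·Sxy = 396449.5 − 15.055556·17615 = 131245.888889

131245.8889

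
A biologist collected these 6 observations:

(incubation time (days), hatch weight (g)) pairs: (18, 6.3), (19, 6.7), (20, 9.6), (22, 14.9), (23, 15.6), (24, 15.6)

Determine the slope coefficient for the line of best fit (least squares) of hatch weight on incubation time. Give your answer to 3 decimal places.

1.821

n = 6, Σx = 126, Σy = 68.7, Σxy = 1493.7, Σx² = 2674
Sxx = Σx² − (Σx)²/n = 2674 − 2646 = 28
Sxy = Σxy − (Σx)(Σy)/n = 1493.7 − 1442.7 = 51
b = Sxy/Sxx = 51/28 = 1.821429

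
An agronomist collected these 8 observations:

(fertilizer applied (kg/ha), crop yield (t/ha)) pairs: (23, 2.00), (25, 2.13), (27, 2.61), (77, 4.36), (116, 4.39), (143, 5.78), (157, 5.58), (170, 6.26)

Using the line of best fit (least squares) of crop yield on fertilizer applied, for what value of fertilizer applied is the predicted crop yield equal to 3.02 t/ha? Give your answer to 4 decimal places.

n = 8, Σx = 738, Σy = 33.11, Σxy = 3781.48, Σx² = 95266
Sxx = Σx² − (Σx)²/n = 95266 − 68080.5 = 27185.5
Sxy = Σxy − (Σx)(Σy)/n = 3781.48 − 3054.3975 = 727.0825
b = Sxy/Sxx = 727.0825/27185.5 = 0.026745
a = ȳ − b·x̄ = 4.13875 − 0.026745·92.25 = 1.671502
Set a + b·x = 3.02: x = (3.02 − 1.671502) / 0.026745 = 50.420114

50.4201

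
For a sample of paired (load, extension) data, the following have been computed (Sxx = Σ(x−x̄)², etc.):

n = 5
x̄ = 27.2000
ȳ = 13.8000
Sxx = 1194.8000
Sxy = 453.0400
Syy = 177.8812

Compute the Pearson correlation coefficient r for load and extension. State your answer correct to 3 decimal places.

r = Sxy/√(Sxx·Syy) = 453.04/√(212532.45776) = 453.04/461.012427 = 0.982707

0.983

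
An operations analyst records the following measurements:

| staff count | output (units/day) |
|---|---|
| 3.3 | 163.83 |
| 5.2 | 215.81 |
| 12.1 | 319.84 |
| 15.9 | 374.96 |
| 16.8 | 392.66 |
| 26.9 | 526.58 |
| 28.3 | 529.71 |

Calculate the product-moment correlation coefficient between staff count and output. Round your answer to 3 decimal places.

0.996

n = 7, Σx = 108.5, Σy = 2523.39, Σxy = 47247.262, Σx² = 2243.89, Σy² = 1028367.9083
Sxx = Σx² − (Σx)²/n = 2243.89 − 1681.75 = 562.14
Sxy = Σxy − (Σx)(Σy)/n = 47247.262 − 39112.545 = 8134.717
Syy = Σy² − (Σy)²/n = 1028367.9083 − 909642.441729 = 118725.466571
r = Sxy/√(Sxx·Syy) = 8134.717/√(66740333.778463) = 8134.717/8169.475735 = 0.995745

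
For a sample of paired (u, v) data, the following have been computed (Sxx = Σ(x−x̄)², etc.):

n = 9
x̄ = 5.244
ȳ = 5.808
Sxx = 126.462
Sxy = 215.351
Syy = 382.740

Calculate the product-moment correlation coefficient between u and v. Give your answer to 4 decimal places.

r = Sxy/√(Sxx·Syy) = 215.351/√(48402.06588) = 215.351/220.004695 = 0.978847

0.9788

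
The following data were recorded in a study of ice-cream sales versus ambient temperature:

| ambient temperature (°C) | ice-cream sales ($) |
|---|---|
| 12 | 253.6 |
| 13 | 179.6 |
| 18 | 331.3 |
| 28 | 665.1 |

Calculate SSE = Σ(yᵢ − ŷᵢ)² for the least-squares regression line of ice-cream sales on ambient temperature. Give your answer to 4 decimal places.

n = 4, Σx = 71, Σy = 1429.6, Σxy = 29964.2, Σx² = 1421, Σy² = 648686.82
Sxx = Σx² − (Σx)²/n = 1421 − 1260.25 = 160.75
Sxy = Σxy − (Σx)(Σy)/n = 29964.2 − 25375.4 = 4588.8
Syy = Σy² − (Σy)²/n = 648686.82 − 510939.04 = 137747.78
b = Sxy/Sxx = 4588.8/160.75 = 28.546190
SSE = Syy − b·Sxy = 137747.78 − 28.546190·4588.8 = 6755.024541

6755.0245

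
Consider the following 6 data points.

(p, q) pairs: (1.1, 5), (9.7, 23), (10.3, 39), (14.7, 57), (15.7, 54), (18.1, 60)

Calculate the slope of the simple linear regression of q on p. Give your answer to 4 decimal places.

3.4806

n = 6, Σx = 69.6, Σy = 238, Σxy = 3402, Σx² = 991.58
Sxx = Σx² − (Σx)²/n = 991.58 − 807.36 = 184.22
Sxy = Σxy − (Σx)(Σy)/n = 3402 − 2760.8 = 641.2
b = Sxy/Sxx = 641.2/184.22 = 3.480621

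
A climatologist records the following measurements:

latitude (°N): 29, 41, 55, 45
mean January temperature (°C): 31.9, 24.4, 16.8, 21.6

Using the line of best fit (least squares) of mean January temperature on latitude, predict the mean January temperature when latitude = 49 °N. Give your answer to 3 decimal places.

19.868

n = 4, Σx = 170, Σy = 94.7, Σxy = 3821.5, Σx² = 7572
Sxx = Σx² − (Σx)²/n = 7572 − 7225 = 347
Sxy = Σxy − (Σx)(Σy)/n = 3821.5 − 4024.75 = -203.25
b = Sxy/Sxx = -203.25/347 = -0.585735
a = ȳ − b·x̄ = 23.675 − (-0.585735)·42.5 = 48.568732
ŷ(49) = a + b·49 = 48.568732 + (-0.585735)·49 = 19.867723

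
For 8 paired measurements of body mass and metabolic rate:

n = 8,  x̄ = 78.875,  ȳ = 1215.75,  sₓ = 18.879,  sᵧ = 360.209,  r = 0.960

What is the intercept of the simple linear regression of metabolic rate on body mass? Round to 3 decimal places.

-228.978

b = r · sᵧ/sₓ = 0.96 · 360.209/18.879 = 18.316682
a = ȳ − b·x̄ = 1215.75 − 18.316682·78.875 = -228.978295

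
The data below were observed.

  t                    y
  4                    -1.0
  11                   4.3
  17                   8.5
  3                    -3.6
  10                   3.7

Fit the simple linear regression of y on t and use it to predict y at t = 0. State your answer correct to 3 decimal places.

n = 5, Σx = 45, Σy = 11.9, Σxy = 214, Σx² = 535
Sxx = Σx² − (Σx)²/n = 535 − 405 = 130
Sxy = Σxy − (Σx)(Σy)/n = 214 − 107.1 = 106.9
b = Sxy/Sxx = 106.9/130 = 0.822308
a = ȳ − b·x̄ = 2.38 − 0.822308·9 = -5.020769
ŷ(0) = a + b·0 = -5.020769 + 0.822308·0 = -5.020769

-5.021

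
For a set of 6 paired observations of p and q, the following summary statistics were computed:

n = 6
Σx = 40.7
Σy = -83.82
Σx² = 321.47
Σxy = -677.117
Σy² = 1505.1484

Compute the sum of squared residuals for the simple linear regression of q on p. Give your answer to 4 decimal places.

Sxx = Σx² − (Σx)²/n = 321.47 − 276.081667 = 45.388333
Sxy = Σxy − (Σx)(Σy)/n = -677.117 − (-568.579) = -108.538
Syy = Σy² − (Σy)²/n = 1505.1484 − 1170.9654 = 334.183
b = Sxy/Sxx = -108.538/45.388333 = -2.391319
SSE = Syy − b·Sxy = 334.183 − (-2.391319)·(-108.538) = 74.633980

74.6340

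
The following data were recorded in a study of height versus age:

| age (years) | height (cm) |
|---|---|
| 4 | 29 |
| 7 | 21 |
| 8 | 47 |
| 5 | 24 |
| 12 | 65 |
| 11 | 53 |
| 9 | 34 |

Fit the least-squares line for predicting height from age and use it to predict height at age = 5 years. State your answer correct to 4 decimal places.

24.9231

n = 7, Σx = 56, Σy = 273, Σxy = 2428, Σx² = 500
Sxx = Σx² − (Σx)²/n = 500 − 448 = 52
Sxy = Σxy − (Σx)(Σy)/n = 2428 − 2184 = 244
b = Sxy/Sxx = 244/52 = 4.692308
a = ȳ − b·x̄ = 39 − 4.692308·8 = 1.461538
ŷ(5) = a + b·5 = 1.461538 + 4.692308·5 = 24.923077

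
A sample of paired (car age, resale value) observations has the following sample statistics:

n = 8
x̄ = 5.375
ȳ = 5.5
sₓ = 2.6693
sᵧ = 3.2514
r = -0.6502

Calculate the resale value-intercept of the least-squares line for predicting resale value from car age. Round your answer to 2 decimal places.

9.76

b = r · sᵧ/sₓ = -0.6502 · 3.2514/2.6693 = -0.791991
a = ȳ − b·x̄ = 5.5 − (-0.791991)·5.375 = 9.756949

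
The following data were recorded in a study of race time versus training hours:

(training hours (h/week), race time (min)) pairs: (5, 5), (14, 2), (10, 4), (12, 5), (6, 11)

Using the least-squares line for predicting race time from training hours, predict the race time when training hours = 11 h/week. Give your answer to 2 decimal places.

4.46

n = 5, Σx = 47, Σy = 27, Σxy = 219, Σx² = 501
Sxx = Σx² − (Σx)²/n = 501 − 441.8 = 59.2
Sxy = Σxy − (Σx)(Σy)/n = 219 − 253.8 = -34.8
b = Sxy/Sxx = -34.8/59.2 = -0.587838
a = ȳ − b·x̄ = 5.4 − (-0.587838)·9.4 = 10.925676
ŷ(11) = a + b·11 = 10.925676 + (-0.587838)·11 = 4.459459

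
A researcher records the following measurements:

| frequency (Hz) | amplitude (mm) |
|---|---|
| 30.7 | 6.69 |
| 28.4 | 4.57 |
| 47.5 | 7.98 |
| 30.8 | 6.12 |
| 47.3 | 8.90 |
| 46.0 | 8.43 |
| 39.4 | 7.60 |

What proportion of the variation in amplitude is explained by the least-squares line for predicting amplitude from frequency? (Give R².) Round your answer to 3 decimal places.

0.839

n = 7, Σx = 270.1, Σy = 50.29, Σxy = 2010.907, Σx² = 10859.59, Σy² = 374.8107
Sxx = Σx² − (Σx)²/n = 10859.59 − 10422.001429 = 437.588571
Sxy = Σxy − (Σx)(Σy)/n = 2010.907 − 1940.475571 = 70.431429
Syy = Σy² − (Σy)²/n = 374.8107 − 361.297729 = 13.512971
R² = Sxy²/(Sxx·Syy) = (70.431429)²/(437.588571·13.512971) = 0.838912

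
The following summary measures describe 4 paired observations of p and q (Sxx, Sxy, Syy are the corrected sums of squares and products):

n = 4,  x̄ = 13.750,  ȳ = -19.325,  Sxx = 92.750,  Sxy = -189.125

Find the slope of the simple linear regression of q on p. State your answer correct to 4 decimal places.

b = Sxy/Sxx = -189.125/92.75 = -2.039084

-2.0391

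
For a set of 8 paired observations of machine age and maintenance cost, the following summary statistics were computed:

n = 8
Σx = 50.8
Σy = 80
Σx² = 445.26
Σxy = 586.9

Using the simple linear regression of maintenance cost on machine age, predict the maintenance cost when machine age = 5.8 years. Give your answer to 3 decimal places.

Sxx = Σx² − (Σx)²/n = 445.26 − 322.58 = 122.68
Sxy = Σxy − (Σx)(Σy)/n = 586.9 − 508 = 78.9
b = Sxy/Sxx = 78.9/122.68 = 0.643137
a = ȳ − b·x̄ = 10 − 0.643137·6.35 = 5.916082
ŷ(5.8) = a + b·5.8 = 5.916082 + 0.643137·5.8 = 9.646275

9.646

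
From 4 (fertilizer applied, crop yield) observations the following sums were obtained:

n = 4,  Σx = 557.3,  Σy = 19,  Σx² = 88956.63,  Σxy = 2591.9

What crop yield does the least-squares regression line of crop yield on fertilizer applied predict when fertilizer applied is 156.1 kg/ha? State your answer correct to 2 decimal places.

Sxx = Σx² − (Σx)²/n = 88956.63 − 77645.8225 = 11310.8075
Sxy = Σxy − (Σx)(Σy)/n = 2591.9 − 2647.175 = -55.275
b = Sxy/Sxx = -55.275/11310.8075 = -0.004887
a = ȳ − b·x̄ = 4.75 − (-0.004887)·139.325 = 5.430870
ŷ(156.1) = a + b·156.1 = 5.430870 + (-0.004887)·156.1 = 4.668022

4.67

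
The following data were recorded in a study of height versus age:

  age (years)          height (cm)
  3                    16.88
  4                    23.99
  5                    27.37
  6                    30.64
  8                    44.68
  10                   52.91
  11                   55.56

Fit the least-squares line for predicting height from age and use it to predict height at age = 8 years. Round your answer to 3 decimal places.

n = 7, Σx = 47, Σy = 252.03, Σxy = 1964.99, Σx² = 371
Sxx = Σx² − (Σx)²/n = 371 − 315.571429 = 55.428571
Sxy = Σxy − (Σx)(Σy)/n = 1964.99 − 1692.201429 = 272.788571
b = Sxy/Sxx = 272.788571/55.428571 = 4.921443
a = ȳ − b·x̄ = 36.004286 − 4.921443·6.714286 = 2.960309
ŷ(8) = a + b·8 = 2.960309 + 4.921443·8 = 42.331856

42.332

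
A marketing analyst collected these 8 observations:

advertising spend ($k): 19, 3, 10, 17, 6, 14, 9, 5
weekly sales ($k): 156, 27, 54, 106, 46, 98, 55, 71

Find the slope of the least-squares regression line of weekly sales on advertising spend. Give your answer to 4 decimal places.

n = 8, Σx = 83, Σy = 613, Σxy = 7885, Σx² = 1097
Sxx = Σx² − (Σx)²/n = 1097 − 861.125 = 235.875
Sxy = Σxy − (Σx)(Σy)/n = 7885 − 6359.875 = 1525.125
b = Sxy/Sxx = 1525.125/235.875 = 6.465819

6.4658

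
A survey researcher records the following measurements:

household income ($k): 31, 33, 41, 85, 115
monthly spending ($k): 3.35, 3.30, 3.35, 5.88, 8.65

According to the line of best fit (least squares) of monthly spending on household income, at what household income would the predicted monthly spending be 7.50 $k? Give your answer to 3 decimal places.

102.525

n = 5, Σx = 305, Σy = 24.53, Σxy = 1844.65, Σx² = 24181
Sxx = Σx² − (Σx)²/n = 24181 − 18605 = 5576
Sxy = Σxy − (Σx)(Σy)/n = 1844.65 − 1496.33 = 348.32
b = Sxy/Sxx = 348.32/5576 = 0.062468
a = ȳ − b·x̄ = 4.906 − 0.062468·61 = 1.095469
Set a + b·x = 7.50: x = (7.50 − 1.095469) / 0.062468 = 102.525448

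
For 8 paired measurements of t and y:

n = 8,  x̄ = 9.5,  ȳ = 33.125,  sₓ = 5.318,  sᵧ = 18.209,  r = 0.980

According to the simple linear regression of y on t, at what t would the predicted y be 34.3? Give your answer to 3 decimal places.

b = r · sᵧ/sₓ = 0.98 · 18.209/5.318 = 3.355551
a = ȳ − b·x̄ = 33.125 − 3.355551·9.5 = 1.247266
Set a + b·x = 34.3: x = (34.3 − 1.247266) / 3.355551 = 9.850166

9.850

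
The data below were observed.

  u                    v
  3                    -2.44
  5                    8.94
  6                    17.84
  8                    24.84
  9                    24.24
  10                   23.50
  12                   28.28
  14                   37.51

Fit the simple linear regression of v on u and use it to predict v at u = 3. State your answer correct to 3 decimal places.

3.270

n = 8, Σx = 67, Σy = 162.71, Σxy = 1660.8, Σx² = 655
Sxx = Σx² − (Σx)²/n = 655 − 561.125 = 93.875
Sxy = Σxy − (Σx)(Σy)/n = 1660.8 − 1362.69625 = 298.10375
b = Sxy/Sxx = 298.10375/93.875 = 3.175539
a = ȳ − b·x̄ = 20.33875 − 3.175539·8.375 = -6.256391
ŷ(3) = a + b·3 = -6.256391 + 3.175539·3 = 3.270226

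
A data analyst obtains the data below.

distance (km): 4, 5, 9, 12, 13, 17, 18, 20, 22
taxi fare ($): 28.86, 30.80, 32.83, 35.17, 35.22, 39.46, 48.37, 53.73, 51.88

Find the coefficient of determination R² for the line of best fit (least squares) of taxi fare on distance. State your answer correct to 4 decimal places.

0.8705

n = 9, Σx = 120, Σy = 356.32, Σxy = 5202.25, Σx² = 1932, Σy² = 14811.9216
Sxx = Σx² − (Σx)²/n = 1932 − 1600 = 332
Sxy = Σxy − (Σx)(Σy)/n = 5202.25 − 4750.933333 = 451.316667
Syy = Σy² − (Σy)²/n = 14811.9216 − 14107.104711 = 704.816889
R² = Sxy²/(Sxx·Syy) = (451.316667)²/(332·704.816889) = 0.870459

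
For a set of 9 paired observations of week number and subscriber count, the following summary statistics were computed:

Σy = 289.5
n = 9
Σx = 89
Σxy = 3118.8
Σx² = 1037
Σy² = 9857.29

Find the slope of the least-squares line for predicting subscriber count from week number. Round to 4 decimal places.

Sxx = Σx² − (Σx)²/n = 1037 − 880.111111 = 156.888889
Sxy = Σxy − (Σx)(Σy)/n = 3118.8 − 2862.833333 = 255.966667
b = Sxy/Sxx = 255.966667/156.888889 = 1.631516

1.6315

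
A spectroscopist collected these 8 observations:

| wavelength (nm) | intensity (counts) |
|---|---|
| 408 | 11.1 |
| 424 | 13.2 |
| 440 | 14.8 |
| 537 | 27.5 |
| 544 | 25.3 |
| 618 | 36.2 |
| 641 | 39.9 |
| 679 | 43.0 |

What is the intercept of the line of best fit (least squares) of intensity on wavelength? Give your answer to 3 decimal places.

n = 8, Σx = 4291, Σy = 211, Σxy = 122312.8, Σx² = 2377991
Sxx = Σx² − (Σx)²/n = 2377991 − 2301585.125 = 76405.875
Sxy = Σxy − (Σx)(Σy)/n = 122312.8 − 113175.125 = 9137.675
b = Sxy/Sxx = 9137.675/76405.875 = 0.119594
a = ȳ − b·x̄ = 26.375 − 0.119594·536.375 = -37.772167

-37.772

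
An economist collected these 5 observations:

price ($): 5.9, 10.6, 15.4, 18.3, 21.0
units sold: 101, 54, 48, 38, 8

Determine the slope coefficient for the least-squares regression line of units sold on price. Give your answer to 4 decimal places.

-5.2952

n = 5, Σx = 71.2, Σy = 249, Σxy = 2770.9, Σx² = 1160.22
Sxx = Σx² − (Σx)²/n = 1160.22 − 1013.888 = 146.332
Sxy = Σxy − (Σx)(Σy)/n = 2770.9 − 3545.76 = -774.86
b = Sxy/Sxx = -774.86/146.332 = -5.295219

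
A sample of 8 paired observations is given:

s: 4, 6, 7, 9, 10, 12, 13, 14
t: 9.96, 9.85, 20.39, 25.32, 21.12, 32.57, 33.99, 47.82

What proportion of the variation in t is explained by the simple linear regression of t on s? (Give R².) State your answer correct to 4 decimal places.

n = 8, Σx = 75, Σy = 201.02, Σxy = 2182.94, Σx² = 791, Σy² = 6202.0104
Sxx = Σx² − (Σx)²/n = 791 − 703.125 = 87.875
Sxy = Σxy − (Σx)(Σy)/n = 2182.94 − 1884.5625 = 298.3775
Syy = Σy² − (Σy)²/n = 6202.0104 − 5051.13005 = 1150.88035
R² = Sxy²/(Sxx·Syy) = (298.3775)²/(87.875·1150.88035) = 0.880312

0.8803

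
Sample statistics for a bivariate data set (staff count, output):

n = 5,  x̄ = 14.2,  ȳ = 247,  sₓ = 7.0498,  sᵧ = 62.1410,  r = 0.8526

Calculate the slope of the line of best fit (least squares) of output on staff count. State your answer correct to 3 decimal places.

7.515

b = r · sᵧ/sₓ = 0.8526 · 62.141/7.0498 = 7.515308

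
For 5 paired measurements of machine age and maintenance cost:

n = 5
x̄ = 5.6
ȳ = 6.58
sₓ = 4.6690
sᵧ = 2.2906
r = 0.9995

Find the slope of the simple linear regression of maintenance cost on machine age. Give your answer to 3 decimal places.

b = r · sᵧ/sₓ = 0.9995 · 2.2906/4.669 = 0.490352

0.490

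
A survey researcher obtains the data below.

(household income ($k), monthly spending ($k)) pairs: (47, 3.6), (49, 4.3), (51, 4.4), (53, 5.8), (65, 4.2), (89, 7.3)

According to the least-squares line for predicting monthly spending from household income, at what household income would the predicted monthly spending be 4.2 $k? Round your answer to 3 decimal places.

n = 6, Σx = 354, Σy = 29.6, Σxy = 1834.4, Σx² = 22166
Sxx = Σx² − (Σx)²/n = 22166 − 20886 = 1280
Sxy = Σxy − (Σx)(Σy)/n = 1834.4 − 1746.4 = 88
b = Sxy/Sxx = 88/1280 = 0.06875
a = ȳ − b·x̄ = 4.933333 − 0.06875·59 = 0.877083
Set a + b·x = 4.2: x = (4.2 − 0.877083) / 0.06875 = 48.333333

48.333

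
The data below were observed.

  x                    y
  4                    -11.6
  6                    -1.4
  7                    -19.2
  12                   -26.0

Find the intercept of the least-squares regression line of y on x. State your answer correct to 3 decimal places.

n = 4, Σx = 29, Σy = -58.2, Σxy = -501.2, Σx² = 245
Sxx = Σx² − (Σx)²/n = 245 − 210.25 = 34.75
Sxy = Σxy − (Σx)(Σy)/n = -501.2 − (-421.95) = -79.25
b = Sxy/Sxx = -79.25/34.75 = -2.280576
a = ȳ − b·x̄ = -14.55 − (-2.280576)·7.25 = 1.984173

1.984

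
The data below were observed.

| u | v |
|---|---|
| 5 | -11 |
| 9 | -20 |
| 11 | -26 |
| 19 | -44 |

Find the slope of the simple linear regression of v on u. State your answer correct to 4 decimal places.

-2.3654

n = 4, Σx = 44, Σy = -101, Σxy = -1357, Σx² = 588
Sxx = Σx² − (Σx)²/n = 588 − 484 = 104
Sxy = Σxy − (Σx)(Σy)/n = -1357 − (-1111) = -246
b = Sxy/Sxx = -246/104 = -2.365385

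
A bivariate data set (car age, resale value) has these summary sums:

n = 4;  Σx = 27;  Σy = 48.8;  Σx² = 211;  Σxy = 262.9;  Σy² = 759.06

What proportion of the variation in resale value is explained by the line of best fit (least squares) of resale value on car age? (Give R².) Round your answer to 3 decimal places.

Sxx = Σx² − (Σx)²/n = 211 − 182.25 = 28.75
Sxy = Σxy − (Σx)(Σy)/n = 262.9 − 329.4 = -66.5
Syy = Σy² − (Σy)²/n = 759.06 − 595.36 = 163.7
R² = Sxy²/(Sxx·Syy) = (-66.5)²/(28.75·163.7) = 0.939630

0.940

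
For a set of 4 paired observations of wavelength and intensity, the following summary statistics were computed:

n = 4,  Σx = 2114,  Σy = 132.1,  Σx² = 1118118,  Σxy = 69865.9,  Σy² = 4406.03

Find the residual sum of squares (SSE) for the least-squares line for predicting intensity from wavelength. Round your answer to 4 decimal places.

Sxx = Σx² − (Σx)²/n = 1118118 − 1117249 = 869
Sxy = Σxy − (Σx)(Σy)/n = 69865.9 − 69814.85 = 51.05
Syy = Σy² − (Σy)²/n = 4406.03 − 4362.6025 = 43.4275
b = Sxy/Sxx = 51.05/869 = 0.058746
SSE = Syy − b·Sxy = 43.4275 − 0.058746·51.05 = 40.428533

40.4285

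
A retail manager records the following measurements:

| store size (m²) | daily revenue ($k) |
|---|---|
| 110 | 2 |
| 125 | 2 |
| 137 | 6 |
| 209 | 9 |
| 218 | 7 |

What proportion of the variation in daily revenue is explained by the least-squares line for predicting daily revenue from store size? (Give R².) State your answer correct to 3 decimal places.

0.762

n = 5, Σx = 799, Σy = 26, Σxy = 4699, Σx² = 137699, Σy² = 174
Sxx = Σx² − (Σx)²/n = 137699 − 127680.2 = 10018.8
Sxy = Σxy − (Σx)(Σy)/n = 4699 − 4154.8 = 544.2
Syy = Σy² − (Σy)²/n = 174 − 135.2 = 38.8
R² = Sxy²/(Sxx·Syy) = (544.2)²/(10018.8·38.8) = 0.761850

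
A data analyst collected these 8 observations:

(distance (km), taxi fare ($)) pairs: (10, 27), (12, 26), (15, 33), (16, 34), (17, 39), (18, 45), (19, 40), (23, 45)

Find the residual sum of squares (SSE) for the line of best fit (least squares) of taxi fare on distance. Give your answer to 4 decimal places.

n = 8, Σx = 130, Σy = 289, Σxy = 4889, Σx² = 2228, Σy² = 10821
Sxx = Σx² − (Σx)²/n = 2228 − 2112.5 = 115.5
Sxy = Σxy − (Σx)(Σy)/n = 4889 − 4696.25 = 192.75
Syy = Σy² − (Σy)²/n = 10821 − 10440.125 = 380.875
b = Sxy/Sxx = 192.75/115.5 = 1.668831
SSE = Syy − b·Sxy = 380.875 − 1.668831·192.75 = 59.207792

59.2078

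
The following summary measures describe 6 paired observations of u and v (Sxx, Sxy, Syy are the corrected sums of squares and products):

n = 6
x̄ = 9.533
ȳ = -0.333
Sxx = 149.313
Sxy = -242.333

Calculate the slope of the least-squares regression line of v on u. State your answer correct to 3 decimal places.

b = Sxy/Sxx = -242.333/149.313 = -1.622987

-1.623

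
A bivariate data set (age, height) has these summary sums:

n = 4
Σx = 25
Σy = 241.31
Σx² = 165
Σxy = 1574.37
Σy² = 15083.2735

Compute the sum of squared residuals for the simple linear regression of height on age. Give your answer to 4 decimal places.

25.0590

Sxx = Σx² − (Σx)²/n = 165 − 156.25 = 8.75
Sxy = Σxy − (Σx)(Σy)/n = 1574.37 − 1508.1875 = 66.1825
Syy = Σy² − (Σy)²/n = 15083.2735 − 14557.629025 = 525.644475
b = Sxy/Sxx = 66.1825/8.75 = 7.563714
SSE = Syy − b·Sxy = 525.644475 − 7.563714·66.1825 = 25.058954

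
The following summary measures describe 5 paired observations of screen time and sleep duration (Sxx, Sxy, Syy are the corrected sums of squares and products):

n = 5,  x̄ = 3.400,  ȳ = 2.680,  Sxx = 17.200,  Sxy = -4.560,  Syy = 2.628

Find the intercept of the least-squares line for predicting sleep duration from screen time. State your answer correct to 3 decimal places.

3.581

b = Sxy/Sxx = -4.56/17.2 = -0.265116
a = ȳ − b·x̄ = 2.68 − (-0.265116)·3.4 = 3.581395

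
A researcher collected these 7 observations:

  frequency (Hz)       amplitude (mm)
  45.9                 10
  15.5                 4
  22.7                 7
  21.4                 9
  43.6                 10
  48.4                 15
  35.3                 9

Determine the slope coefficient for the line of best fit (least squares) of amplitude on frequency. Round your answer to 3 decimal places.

0.210

n = 7, Σx = 232.8, Σy = 64, Σxy = 2352.2, Σx² = 8809.92
Sxx = Σx² − (Σx)²/n = 8809.92 − 7742.262857 = 1067.657143
Sxy = Σxy − (Σx)(Σy)/n = 2352.2 − 2128.457143 = 223.742857
b = Sxy/Sxx = 223.742857/1067.657143 = 0.209564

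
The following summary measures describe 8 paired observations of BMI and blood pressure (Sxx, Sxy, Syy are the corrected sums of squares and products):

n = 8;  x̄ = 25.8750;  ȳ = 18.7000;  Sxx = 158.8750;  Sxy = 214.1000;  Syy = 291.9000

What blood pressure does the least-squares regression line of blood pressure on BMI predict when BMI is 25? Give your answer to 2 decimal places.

b = Sxy/Sxx = 214.1/158.875 = 1.347600
a = ȳ − b·x̄ = 18.7 − 1.347600·25.875 = -16.169158
ŷ(25) = a + b·25 = -16.169158 + 1.347600·25 = 17.520850

17.52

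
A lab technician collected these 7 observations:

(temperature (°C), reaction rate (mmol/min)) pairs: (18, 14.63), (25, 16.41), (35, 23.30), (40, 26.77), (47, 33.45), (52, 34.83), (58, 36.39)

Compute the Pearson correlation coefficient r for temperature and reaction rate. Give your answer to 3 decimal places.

0.988

n = 7, Σx = 275, Σy = 185.78, Σxy = 8053.82, Σx² = 12051, Σy² = 5399.1114
Sxx = Σx² − (Σx)²/n = 12051 − 10803.571429 = 1247.428571
Sxy = Σxy − (Σx)(Σy)/n = 8053.82 − 7298.5 = 755.32
Syy = Σy² − (Σy)²/n = 5399.1114 − 4930.6012 = 468.5102
r = Sxy/√(Sxx·Syy) = 755.32/√(584433.009486) = 755.32/764.482184 = 0.988015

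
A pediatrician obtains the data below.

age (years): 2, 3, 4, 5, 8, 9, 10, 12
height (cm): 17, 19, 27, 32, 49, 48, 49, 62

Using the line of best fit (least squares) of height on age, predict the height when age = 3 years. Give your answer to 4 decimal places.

n = 8, Σx = 53, Σy = 303, Σxy = 2417, Σx² = 443
Sxx = Σx² − (Σx)²/n = 443 − 351.125 = 91.875
Sxy = Σxy − (Σx)(Σy)/n = 2417 − 2007.375 = 409.625
b = Sxy/Sxx = 409.625/91.875 = 4.458503
a = ȳ − b·x̄ = 37.875 − 4.458503·6.625 = 8.337415
ŷ(3) = a + b·3 = 8.337415 + 4.458503·3 = 21.712925

21.7129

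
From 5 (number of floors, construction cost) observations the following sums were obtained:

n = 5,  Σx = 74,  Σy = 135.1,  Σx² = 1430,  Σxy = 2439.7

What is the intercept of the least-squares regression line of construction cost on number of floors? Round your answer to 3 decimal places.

7.560

Sxx = Σx² − (Σx)²/n = 1430 − 1095.2 = 334.8
Sxy = Σxy − (Σx)(Σy)/n = 2439.7 − 1999.48 = 440.22
b = Sxy/Sxx = 440.22/334.8 = 1.314875
a = ȳ − b·x̄ = 27.02 − 1.314875·14.8 = 7.559857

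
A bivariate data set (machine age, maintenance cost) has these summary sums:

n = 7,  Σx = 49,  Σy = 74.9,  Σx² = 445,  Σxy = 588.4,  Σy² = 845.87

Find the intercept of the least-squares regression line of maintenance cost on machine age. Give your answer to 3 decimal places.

Sxx = Σx² − (Σx)²/n = 445 − 343 = 102
Sxy = Σxy − (Σx)(Σy)/n = 588.4 − 524.3 = 64.1
b = Sxy/Sxx = 64.1/102 = 0.628431
a = ȳ − b·x̄ = 10.7 − 0.628431·7 = 6.300980

6.301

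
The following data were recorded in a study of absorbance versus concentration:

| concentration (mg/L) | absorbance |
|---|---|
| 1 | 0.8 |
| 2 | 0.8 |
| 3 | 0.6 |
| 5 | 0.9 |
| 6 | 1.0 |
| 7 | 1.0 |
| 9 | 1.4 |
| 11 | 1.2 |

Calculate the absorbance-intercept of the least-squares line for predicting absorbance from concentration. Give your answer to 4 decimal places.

n = 8, Σx = 44, Σy = 7.7, Σxy = 47.5, Σx² = 326
Sxx = Σx² − (Σx)²/n = 326 − 242 = 84
Sxy = Σxy − (Σx)(Σy)/n = 47.5 − 42.35 = 5.15
b = Sxy/Sxx = 5.15/84 = 0.061310
a = ȳ − b·x̄ = 0.9625 − 0.061310·5.5 = 0.625298

0.6253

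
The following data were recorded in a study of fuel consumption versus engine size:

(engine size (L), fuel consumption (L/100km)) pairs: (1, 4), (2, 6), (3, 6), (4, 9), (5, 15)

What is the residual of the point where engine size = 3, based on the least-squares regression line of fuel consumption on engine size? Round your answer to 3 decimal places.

-2.000

n = 5, Σx = 15, Σy = 40, Σxy = 145, Σx² = 55
Sxx = Σx² − (Σx)²/n = 55 − 45 = 10
Sxy = Σxy − (Σx)(Σy)/n = 145 − 120 = 25
b = Sxy/Sxx = 25/10 = 2.5
a = ȳ − b·x̄ = 8 − 2.5·3 = 0.5
ŷ(3) = 0.5 + 2.5·3 = 8
residual = y − ŷ = 6 − 8 = -2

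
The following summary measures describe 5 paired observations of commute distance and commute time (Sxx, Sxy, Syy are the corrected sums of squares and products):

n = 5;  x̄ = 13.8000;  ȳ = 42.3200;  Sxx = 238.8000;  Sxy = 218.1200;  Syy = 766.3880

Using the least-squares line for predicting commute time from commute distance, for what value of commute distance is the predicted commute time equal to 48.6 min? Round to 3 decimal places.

20.675

b = Sxy/Sxx = 218.12/238.8 = 0.913400
a = ȳ − b·x̄ = 42.32 − 0.913400·13.8 = 29.715075
Set a + b·x = 48.6: x = (48.6 − 29.715075) / 0.913400 = 20.675408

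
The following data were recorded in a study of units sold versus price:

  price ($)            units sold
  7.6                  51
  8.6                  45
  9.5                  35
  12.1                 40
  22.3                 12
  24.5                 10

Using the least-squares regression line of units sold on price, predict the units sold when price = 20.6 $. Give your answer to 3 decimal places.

n = 6, Σx = 84.6, Σy = 193, Σxy = 2103.7, Σx² = 1465.92
Sxx = Σx² − (Σx)²/n = 1465.92 − 1192.86 = 273.06
Sxy = Σxy − (Σx)(Σy)/n = 2103.7 − 2721.3 = -617.6
b = Sxy/Sxx = -617.6/273.06 = -2.261774
a = ȳ − b·x̄ = 32.166667 − (-2.261774)·14.1 = 64.057680
ŷ(20.6) = a + b·20.6 = 64.057680 + (-2.261774)·20.6 = 17.465136

17.465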